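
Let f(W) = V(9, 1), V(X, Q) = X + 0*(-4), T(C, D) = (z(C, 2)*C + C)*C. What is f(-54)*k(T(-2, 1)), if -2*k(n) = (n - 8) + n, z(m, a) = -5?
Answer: 180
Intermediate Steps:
T(C, D) = -4*C² (T(C, D) = (-5*C + C)*C = (-4*C)*C = -4*C²)
V(X, Q) = X (V(X, Q) = X + 0 = X)
f(W) = 9
k(n) = 4 - n (k(n) = -((n - 8) + n)/2 = -((-8 + n) + n)/2 = -(-8 + 2*n)/2 = 4 - n)
f(-54)*k(T(-2, 1)) = 9*(4 - (-4)*(-2)²) = 9*(4 - (-4)*4) = 9*(4 - 1*(-16)) = 9*(4 + 16) = 9*20 = 180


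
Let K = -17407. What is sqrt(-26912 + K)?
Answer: I*sqrt(44319) ≈ 210.52*I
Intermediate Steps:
sqrt(-26912 + K) = sqrt(-26912 - 17407) = sqrt(-44319) = I*sqrt(44319)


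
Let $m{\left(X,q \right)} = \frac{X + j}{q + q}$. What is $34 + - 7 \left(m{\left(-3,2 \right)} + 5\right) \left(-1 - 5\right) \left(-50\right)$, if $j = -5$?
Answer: $-6266$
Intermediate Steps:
$m{\left(X,q \right)} = \frac{-5 + X}{2 q}$ ($m{\left(X,q \right)} = \frac{X - 5}{q + q} = \frac{-5 + X}{2 q}$)
$34 + - 7 \left(m{\left(-3,2 \right)} + 5\right) \left(-1 - 5\right) \left(-50\right) = 34 + - 7 \left(\frac{-5 - 3}{2 \cdot 2} + 5\right) \left(-1 - 5\right) \left(-50\right) = 34 + - 7 \left(\frac{1}{2} \cdot \frac{1}{2} \left(-8\right) + 5\right) \left(-6\right) \left(-50\right) = 34 + - 7 \left(-2 + 5\right) \left(-6\right) \left(-50\right) = 34 + - 7 \cdot 3 \left(-6\right) \left(-50\right) = 34 + \left(-7\right) \left(-18\right) \left(-50\right) = 34 + 126 \left(-50\right) = 34 - 6300 = -6266$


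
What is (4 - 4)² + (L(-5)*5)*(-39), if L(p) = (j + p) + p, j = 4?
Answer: 1170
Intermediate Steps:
L(p) = 4 + 2*p (L(p) = (4 + p) + p = 4 + 2*p)
(4 - 4)² + (L(-5)*5)*(-39) = (4 - 4)² + ((4 + 2*(-5))*5)*(-39) = 0² + ((4 - 10)*5)*(-39) = 0 - 6*5*(-39) = 0 - 30*(-39) = 0 + 1170 = 1170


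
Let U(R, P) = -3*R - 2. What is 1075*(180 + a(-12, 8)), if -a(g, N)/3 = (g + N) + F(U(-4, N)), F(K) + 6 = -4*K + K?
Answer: 322500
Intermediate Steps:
U(R, P) = -2 - 3*R
F(K) = -6 - 3*K (F(K) = -6 + (-4*K + K) = -6 - 3*K)
a(g, N) = 108 - 3*N - 3*g (a(g, N) = -3*((g + N) + (-6 - 3*(-2 - 3*(-4)))) = -3*((N + g) + (-6 - 3*(-2 + 12))) = -3*((N + g) + (-6 - 3*10)) = -3*((N + g) + (-6 - 30)) = -3*((N + g) - 36) = -3*(-36 + N + g) = 108 - 3*N - 3*g)
1075*(180 + a(-12, 8)) = 1075*(180 + (108 - 3*8 - 3*(-12))) = 1075*(180 + (108 - 24 + 36)) = 1075*(180 + 120) = 1075*300 = 322500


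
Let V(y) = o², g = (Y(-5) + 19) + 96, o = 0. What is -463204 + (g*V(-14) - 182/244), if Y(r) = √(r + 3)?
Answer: -56510979/122 ≈ -4.6320e+5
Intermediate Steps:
Y(r) = √(3 + r)
g = 115 + I*√2 (g = (√(3 - 5) + 19) + 96 = (√(-2) + 19) + 96 = (I*√2 + 19) + 96 = (19 + I*√2) + 96 = 115 + I*√2 ≈ 115.0 + 1.4142*I)
V(y) = 0 (V(y) = 0² = 0)
-463204 + (g*V(-14) - 182/244) = -463204 + ((115 + I*√2)*0 - 182/244) = -463204 + (0 - 182*1/244) = -463204 + (0 - 91/122) = -463204 - 91/122 = -56510979/122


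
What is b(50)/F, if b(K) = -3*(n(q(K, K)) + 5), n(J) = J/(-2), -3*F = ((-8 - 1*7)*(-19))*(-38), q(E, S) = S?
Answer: 6/361 ≈ 0.016620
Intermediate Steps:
F = 3610 (F = -(-8 - 1*7)*(-19)*(-38)/3 = -(-8 - 7)*(-19)*(-38)/3 = -(-15*(-19))*(-38)/3 = -95*(-38) = -⅓*(-10830) = 3610)
n(J) = -J/2 (n(J) = J*(-½) = -J/2)
b(K) = -15 + 3*K/2 (b(K) = -3*(-K/2 + 5) = -3*(5 - K/2) = -15 + 3*K/2)
b(50)/F = (-15 + (3/2)*50)/3610 = (-15 + 75)*(1/3610) = 60*(1/3610) = 6/361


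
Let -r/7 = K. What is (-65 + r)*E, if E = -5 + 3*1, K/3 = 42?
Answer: 1894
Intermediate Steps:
K = 126 (K = 3*42 = 126)
E = -2 (E = -5 + 3 = -2)
r = -882 (r = -7*126 = -882)
(-65 + r)*E = (-65 - 882)*(-2) = -947*(-2) = 1894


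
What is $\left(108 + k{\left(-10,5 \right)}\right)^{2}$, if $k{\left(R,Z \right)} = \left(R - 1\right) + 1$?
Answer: $9604$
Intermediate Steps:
$k{\left(R,Z \right)} = R$ ($k{\left(R,Z \right)} = \left(-1 + R\right) + 1 = R$)
$\left(108 + k{\left(-10,5 \right)}\right)^{2} = \left(108 - 10\right)^{2} = 98^{2} = 9604$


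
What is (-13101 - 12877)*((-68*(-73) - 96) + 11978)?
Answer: -437625388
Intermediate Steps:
(-13101 - 12877)*((-68*(-73) - 96) + 11978) = -25978*((4964 - 96) + 11978) = -25978*(4868 + 11978) = -25978*16846 = -437625388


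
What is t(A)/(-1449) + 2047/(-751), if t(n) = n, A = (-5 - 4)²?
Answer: -336326/120911 ≈ -2.7816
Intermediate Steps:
A = 81 (A = (-9)² = 81)
t(A)/(-1449) + 2047/(-751) = 81/(-1449) + 2047/(-751) = 81*(-1/1449) + 2047*(-1/751) = -9/161 - 2047/751 = -336326/120911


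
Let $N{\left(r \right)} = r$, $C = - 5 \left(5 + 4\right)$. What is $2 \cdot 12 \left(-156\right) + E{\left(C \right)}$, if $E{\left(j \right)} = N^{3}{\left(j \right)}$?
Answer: $-94869$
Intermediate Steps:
$C = -45$ ($C = \left(-5\right) 9 = -45$)
$E{\left(j \right)} = j^{3}$
$2 \cdot 12 \left(-156\right) + E{\left(C \right)} = 2 \cdot 12 \left(-156\right) + \left(-45\right)^{3} = 24 \left(-156\right) - 91125 = -3744 - 91125 = -94869$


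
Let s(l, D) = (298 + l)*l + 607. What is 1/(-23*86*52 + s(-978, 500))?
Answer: 1/562791 ≈ 1.7769e-6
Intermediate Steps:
s(l, D) = 607 + l*(298 + l) (s(l, D) = l*(298 + l) + 607 = 607 + l*(298 + l))
1/(-23*86*52 + s(-978, 500)) = 1/(-23*86*52 + (607 + (-978)² + 298*(-978))) = 1/(-1978*52 + (607 + 956484 - 291444)) = 1/(-102856 + 665647) = 1/562791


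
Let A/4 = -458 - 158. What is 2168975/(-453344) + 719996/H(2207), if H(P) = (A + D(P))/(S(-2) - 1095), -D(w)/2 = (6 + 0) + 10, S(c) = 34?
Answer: 5411112667601/17680416 ≈ 3.0605e+5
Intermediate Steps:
A = -2464 (A = 4*(-458 - 158) = 4*(-616) = -2464)
D(w) = -32 (D(w) = -2*((6 + 0) + 10) = -2*(6 + 10) = -2*16 = -32)
H(P) = 2496/1061 (H(P) = (-2464 - 32)/(34 - 1095) = -2496/(-1061) = -2496*(-1/1061) = 2496/1061)
2168975/(-453344) + 719996/H(2207) = 2168975/(-453344) + 719996/(2496/1061) = 2168975*(-1/453344) + 719996*(1061/2496) = -2168975/453344 + 190978939/624 = 5411112667601/17680416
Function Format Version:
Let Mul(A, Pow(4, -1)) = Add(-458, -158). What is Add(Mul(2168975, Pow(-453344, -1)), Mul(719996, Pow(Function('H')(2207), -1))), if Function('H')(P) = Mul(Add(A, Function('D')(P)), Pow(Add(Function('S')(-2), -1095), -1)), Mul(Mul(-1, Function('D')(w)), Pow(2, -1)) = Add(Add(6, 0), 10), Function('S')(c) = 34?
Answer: Rational(5411112667601, 17680416) ≈ 3.0605e+5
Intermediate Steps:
A = -2464 (A = Mul(4, Add(-458, -158)) = Mul(4, -616) = -2464)
Function('D')(w) = -32 (Function('D')(w) = Mul(-2, Add(Add(6, 0), 10)) = Mul(-2, Add(6, 10)) = Mul(-2, 16) = -32)
Function('H')(P) = Rational(2496, 1061) (Function('H')(P) = Mul(Add(-2464, -32), Pow(Add(34, -1095), -1)) = Mul(-2496, Pow(-1061, -1)) = Mul(-2496, Rational(-1, 1061)) = Rational(2496, 1061))
Add(Mul(2168975, Pow(-453344, -1)), Mul(719996, Pow(Function('H')(2207), -1))) = Add(Mul(2168975, Pow(-453344, -1)), Mul(719996, Pow(Rational(2496, 1061), -1))) = Add(Mul(2168975, Rational(-1, 453344)), Mul(719996, Rational(1061, 2496))) = Add(Rational(-2168975, 453344), Rational(190978939, 624)) = Rational(5411112667601, 17680416)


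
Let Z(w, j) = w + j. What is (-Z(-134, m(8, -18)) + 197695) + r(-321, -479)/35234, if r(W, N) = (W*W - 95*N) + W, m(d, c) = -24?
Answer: 6971300827/35234 ≈ 1.9786e+5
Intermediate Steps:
Z(w, j) = j + w
r(W, N) = W + W² - 95*N (r(W, N) = (W² - 95*N) + W = W + W² - 95*N)
(-Z(-134, m(8, -18)) + 197695) + r(-321, -479)/35234 = (-(-24 - 134) + 197695) + (-321 + (-321)² - 95*(-479))/35234 = (-1*(-158) + 197695) + (-321 + 103041 + 45505)*(1/35234) = (158 + 197695) + 148225*(1/35234) = 197853 + 148225/35234 = 6971300827/35234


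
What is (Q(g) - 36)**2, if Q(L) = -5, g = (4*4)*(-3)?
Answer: 1681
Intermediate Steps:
g = -48 (g = 16*(-3) = -48)
(Q(g) - 36)**2 = (-5 - 36)**2 = (-41)**2 = 1681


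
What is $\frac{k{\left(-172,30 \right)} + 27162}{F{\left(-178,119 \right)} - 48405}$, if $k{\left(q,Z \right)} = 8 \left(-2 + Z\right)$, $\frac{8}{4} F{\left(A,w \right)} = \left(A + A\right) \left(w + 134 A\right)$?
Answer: $\frac{27386}{4176069} \approx 0.0065578$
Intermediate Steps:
$F{\left(A,w \right)} = A \left(w + 134 A\right)$ ($F{\left(A,w \right)} = \frac{\left(A + A\right) \left(w + 134 A\right)}{2} = \frac{2 A \left(w + 134 A\right)}{2} = A \left(w + 134 A\right)$)
$k{\left(q,Z \right)} = -16 + 8 Z$
$\frac{k{\left(-172,30 \right)} + 27162}{F{\left(-178,119 \right)} - 48405} = \frac{\left(-16 + 8 \cdot 30\right) + 27162}{- 178 \left(119 + 134 \left(-178\right)\right) - 48405} = \frac{\left(-16 + 240\right) + 27162}{- 178 \left(119 - 23852\right) - 48405} = \frac{224 + 27162}{\left(-178\right) \left(-23733\right) - 48405} = \frac{27386}{4224474 - 48405} = \frac{27386}{4176069}$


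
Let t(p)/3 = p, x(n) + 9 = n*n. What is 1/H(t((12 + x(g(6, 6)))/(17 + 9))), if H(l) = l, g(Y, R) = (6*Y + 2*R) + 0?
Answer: 26/6921 ≈ 0.0037567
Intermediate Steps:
g(Y, R) = 2*R + 6*Y (g(Y, R) = (2*R + 6*Y) + 0 = 2*R + 6*Y)
x(n) = -9 + n² (x(n) = -9 + n*n = -9 + n²)
t(p) = 3*p
1/H(t((12 + x(g(6, 6)))/(17 + 9))) = 1/(3*((12 + (-9 + (2*6 + 6*6)²))/(17 + 9))) = 1/(3*((12 + (-9 + (12 + 36)²))/26)) = 1/(3*((12 + (-9 + 48²))*(1/26))) = 1/(3*((12 + (-9 + 2304))*(1/26))) = 1/(3*((12 + 2295)*(1/26))) = 1/(3*(2307*(1/26))) = 1/(3*(2307/26)) = 1/(6921/26) = 26/6921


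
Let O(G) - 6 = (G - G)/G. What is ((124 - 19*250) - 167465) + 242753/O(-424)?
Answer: -789793/6 ≈ -1.3163e+5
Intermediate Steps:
O(G) = 6 (O(G) = 6 + (G - G)/G = 6 + 0/G = 6 + 0 = 6)
((124 - 19*250) - 167465) + 242753/O(-424) = ((124 - 19*250) - 167465) + 242753/6 = ((124 - 4750) - 167465) + 242753*(⅙) = (-4626 - 167465) + 242753/6 = -172091 + 242753/6 = -789793/6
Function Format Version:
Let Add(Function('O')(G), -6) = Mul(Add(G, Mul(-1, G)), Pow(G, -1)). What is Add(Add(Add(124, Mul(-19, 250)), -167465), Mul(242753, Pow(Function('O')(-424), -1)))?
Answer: Rational(-789793, 6) ≈ -1.3163e+5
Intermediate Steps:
Function('O')(G) = 6 (Function('O')(G) = Add(6, Mul(Add(G, Mul(-1, G)), Pow(G, -1))) = Add(6, Mul(0, Pow(G, -1))) = Add(6, 0) = 6)
Add(Add(Add(124, Mul(-19, 250)), -167465), Mul(242753, Pow(Function('O')(-424), -1))) = Add(Add(Add(124, Mul(-19, 250)), -167465), Mul(242753, Pow(6, -1))) = Add(Add(Add(124, -4750), -167465), Mul(242753, Rational(1, 6))) = Add(Add(-4626, -167465), Rational(242753, 6)) = Add(-172091, Rational(242753, 6)) = Rational(-789793, 6)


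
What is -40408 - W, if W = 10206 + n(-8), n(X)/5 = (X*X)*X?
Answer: -48054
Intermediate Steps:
n(X) = 5*X**3 (n(X) = 5*((X*X)*X) = 5*(X**2*X) = 5*X**3)
W = 7646 (W = 10206 + 5*(-8)**3 = 10206 + 5*(-512) = 10206 - 2560 = 7646)
-40408 - W = -40408 - 1*7646 = -40408 - 7646 = -48054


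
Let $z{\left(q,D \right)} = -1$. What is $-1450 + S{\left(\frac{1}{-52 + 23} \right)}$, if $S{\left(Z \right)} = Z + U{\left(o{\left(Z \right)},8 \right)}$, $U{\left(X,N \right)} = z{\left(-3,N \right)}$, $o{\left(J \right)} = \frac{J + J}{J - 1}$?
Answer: $- \frac{42080}{29} \approx -1451.0$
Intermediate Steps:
$o{\left(J \right)} = \frac{2 J}{-1 + J}$
$U{\left(X,N \right)} = -1$
$S{\left(Z \right)} = -1 + Z$ ($S{\left(Z \right)} = Z - 1 = -1 + Z$)
$-1450 + S{\left(\frac{1}{-52 + 23} \right)} = -1450 - \left(1 - \frac{1}{-52 + 23}\right) = -1450 - \left(1 - \frac{1}{-29}\right) = -1450 - \frac{30}{29} = - \frac{42080}{29}$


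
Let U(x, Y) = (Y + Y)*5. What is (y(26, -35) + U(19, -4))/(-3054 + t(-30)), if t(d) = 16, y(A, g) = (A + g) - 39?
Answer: 44/1519 ≈ 0.028966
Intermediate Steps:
y(A, g) = -39 + A + g
U(x, Y) = 10*Y (U(x, Y) = (2*Y)*5 = 10*Y)
(y(26, -35) + U(19, -4))/(-3054 + t(-30)) = ((-39 + 26 - 35) + 10*(-4))/(-3054 + 16) = (-48 - 40)/(-3038) = -88*(-1/3038) = 44/1519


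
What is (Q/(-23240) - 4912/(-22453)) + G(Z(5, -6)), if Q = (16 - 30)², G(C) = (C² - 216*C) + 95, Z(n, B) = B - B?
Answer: 1774338839/18635990 ≈ 95.210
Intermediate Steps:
Z(n, B) = 0
G(C) = 95 + C² - 216*C
Q = 196 (Q = (-14)² = 196)
(Q/(-23240) - 4912/(-22453)) + G(Z(5, -6)) = (196/(-23240) - 4912/(-22453)) + (95 + 0² - 216*0) = (196*(-1/23240) - 4912*(-1/22453)) + (95 + 0 + 0) = (-7/830 + 4912/22453) + 95 = 3919789/18635990 + 95 = 1774338839/18635990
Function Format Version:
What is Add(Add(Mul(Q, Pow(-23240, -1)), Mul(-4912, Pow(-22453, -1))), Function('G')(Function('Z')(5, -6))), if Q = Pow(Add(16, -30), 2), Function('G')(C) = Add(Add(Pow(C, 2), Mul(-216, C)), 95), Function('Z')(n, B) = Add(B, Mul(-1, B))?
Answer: Rational(1774338839, 18635990) ≈ 95.210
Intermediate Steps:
Function('Z')(n, B) = 0
Function('G')(C) = Add(95, Pow(C, 2), Mul(-216, C))
Q = 196 (Q = Pow(-14, 2) = 196)
Add(Add(Mul(Q, Pow(-23240, -1)), Mul(-4912, Pow(-22453, -1))), Function('G')(Function('Z')(5, -6))) = Add(Add(Mul(196, Pow(-23240, -1)), Mul(-4912, Pow(-22453, -1))), Add(95, Pow(0, 2), Mul(-216, 0))) = Add(Add(Mul(196, Rational(-1, 23240)), Mul(-4912, Rational(-1, 22453))), Add(95, 0, 0)) = Add(Add(Rational(-7, 830), Rational(4912, 22453)), 95) = Add(Rational(3919789, 18635990), 95) = Rational(1774338839, 18635990)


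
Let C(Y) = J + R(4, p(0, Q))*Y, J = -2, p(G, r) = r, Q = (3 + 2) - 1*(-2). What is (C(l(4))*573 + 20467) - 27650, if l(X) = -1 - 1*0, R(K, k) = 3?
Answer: -10048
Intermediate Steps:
Q = 7 (Q = 5 + 2 = 7)
l(X) = -1 (l(X) = -1 + 0 = -1)
C(Y) = -2 + 3*Y
(C(l(4))*573 + 20467) - 27650 = ((-2 + 3*(-1))*573 + 20467) - 27650 = ((-2 - 3)*573 + 20467) - 27650 = (-5*573 + 20467) - 27650 = (-2865 + 20467) - 27650 = 17602 - 27650 = -10048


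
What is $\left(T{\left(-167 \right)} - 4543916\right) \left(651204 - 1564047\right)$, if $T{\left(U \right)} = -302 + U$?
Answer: $4148310036555$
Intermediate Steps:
$\left(T{\left(-167 \right)} - 4543916\right) \left(651204 - 1564047\right) = \left(\left(-302 - 167\right) - 4543916\right) \left(651204 - 1564047\right) = \left(-469 - 4543916\right) \left(-912843\right) = \left(-4544385\right) \left(-912843\right) = 4148310036555$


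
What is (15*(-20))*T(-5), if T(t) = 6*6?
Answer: -10800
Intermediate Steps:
T(t) = 36
(15*(-20))*T(-5) = (15*(-20))*36 = -300*36 = -10800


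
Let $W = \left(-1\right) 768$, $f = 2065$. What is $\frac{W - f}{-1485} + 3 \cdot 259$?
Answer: $\frac{1156678}{1485} \approx 778.91$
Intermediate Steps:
$W = -768$
$\frac{W - f}{-1485} + 3 \cdot 259 = \frac{-768 - 2065}{-1485} + 3 \cdot 259 = \left(-768 - 2065\right) \left(- \frac{1}{1485}\right) + 777 = \left(-2833\right) \left(- \frac{1}{1485}\right) + 777 = \frac{2833}{1485} + 777 = \frac{1156678}{1485}$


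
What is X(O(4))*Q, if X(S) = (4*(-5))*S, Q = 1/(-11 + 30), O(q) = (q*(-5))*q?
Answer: 1600/19 ≈ 84.211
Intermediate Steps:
O(q) = -5*q**2 (O(q) = (-5*q)*q = -5*q**2)
Q = 1/19 ≈ 0.052632
X(S) = -20*S
X(O(4))*Q = -(-100)*4**2*(1/19) = -(-100)*16*(1/19) = -20*(-80)*(1/19) = 1600*(1/19) = 1600/19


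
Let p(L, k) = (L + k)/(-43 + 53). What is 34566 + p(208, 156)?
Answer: 173012/5 ≈ 34602.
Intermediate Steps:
p(L, k) = L/10 + k/10 (p(L, k) = (L + k)/10 = (L + k)*(1/10) = L/10 + k/10)
34566 + p(208, 156) = 34566 + ((1/10)*208 + (1/10)*156) = 34566 + (104/5 + 78/5) = 34566 + 182/5 = 173012/5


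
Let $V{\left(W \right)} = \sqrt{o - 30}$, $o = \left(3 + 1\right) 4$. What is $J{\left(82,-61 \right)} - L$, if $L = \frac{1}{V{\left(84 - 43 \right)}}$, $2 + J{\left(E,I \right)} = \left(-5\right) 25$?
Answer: $-127 + \frac{i \sqrt{14}}{14} \approx -127.0 + 0.26726 i$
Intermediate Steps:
$J{\left(E,I \right)} = -127$ ($J{\left(E,I \right)} = -2 - 125 = -127$)
$o = 16$ ($o = 4 \cdot 4 = 16$)
$V{\left(W \right)} = i \sqrt{14}$ ($V{\left(W \right)} = \sqrt{16 - 30} = \sqrt{-14} = i \sqrt{14}$)
$L = - \frac{i \sqrt{14}}{14}$ ($L = \frac{1}{i \sqrt{14}} = - \frac{i \sqrt{14}}{14} \approx - 0.26726 i$)
$J{\left(82,-61 \right)} - L = -127 - - \frac{i \sqrt{14}}{14} = -127 + \frac{i \sqrt{14}}{14}$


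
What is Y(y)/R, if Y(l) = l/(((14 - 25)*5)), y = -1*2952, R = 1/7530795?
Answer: 4446181368/11 ≈ 4.0420e+8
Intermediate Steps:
R = 1/7530795 ≈ 1.3279e-7
y = -2952
Y(l) = -l/55 (Y(l) = l/((-11*5)) = l/(-55) = l*(-1/55) = -l/55)
Y(y)/R = (-1/55*(-2952))/(1/7530795) = (2952/55)*7530795 = 4446181368/11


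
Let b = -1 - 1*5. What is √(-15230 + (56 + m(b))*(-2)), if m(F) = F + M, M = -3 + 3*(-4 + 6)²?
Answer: 2*I*√3837 ≈ 123.89*I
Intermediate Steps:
b = -6 (b = -1 - 5 = -6)
M = 9 (M = -3 + 3*2² = -3 + 3*4 = -3 + 12 = 9)
m(F) = 9 + F (m(F) = F + 9 = 9 + F)
√(-15230 + (56 + m(b))*(-2)) = √(-15230 + (56 + (9 - 6))*(-2)) = √(-15230 + (56 + 3)*(-2)) = √(-15230 + 59*(-2)) = √(-15230 - 118) = √(-15348) = 2*I*√3837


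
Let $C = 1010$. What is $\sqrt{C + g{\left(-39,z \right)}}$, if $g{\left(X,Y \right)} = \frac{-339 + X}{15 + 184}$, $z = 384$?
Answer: $\frac{2 \sqrt{9980447}}{199} \approx 31.751$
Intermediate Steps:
$g{\left(X,Y \right)} = - \frac{339}{199} + \frac{X}{199}$ ($g{\left(X,Y \right)} = \frac{-339 + X}{199} = \left(-339 + X\right) \frac{1}{199} = - \frac{339}{199} + \frac{X}{199}$)
$\sqrt{C + g{\left(-39,z \right)}} = \sqrt{1010 + \left(- \frac{339}{199} + \frac{1}{199} \left(-39\right)\right)} = \sqrt{1010 - \frac{378}{199}} = \sqrt{\frac{200612}{199}} = \frac{2 \sqrt{9980447}}{199}$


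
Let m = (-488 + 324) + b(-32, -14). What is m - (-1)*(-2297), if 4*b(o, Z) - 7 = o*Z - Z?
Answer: -9375/4 ≈ -2343.8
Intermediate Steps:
b(o, Z) = 7/4 - Z/4 + Z*o/4 (b(o, Z) = 7/4 + (o*Z - Z)/4 = 7/4 + (Z*o - Z)/4 = 7/4 + (-Z + Z*o)/4 = 7/4 + (-Z/4 + Z*o/4) = 7/4 - Z/4 + Z*o/4)
m = -187/4 (m = (-488 + 324) + (7/4 - ¼*(-14) + (¼)*(-14)*(-32)) = -164 + (7/4 + 7/2 + 112) = -164 + 469/4 = -187/4 ≈ -46.750)
m - (-1)*(-2297) = -187/4 - (-1)*(-2297) = -187/4 - 1*2297 = -187/4 - 2297 = -9375/4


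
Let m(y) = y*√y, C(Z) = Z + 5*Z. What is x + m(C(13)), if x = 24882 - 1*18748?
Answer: 6134 + 78*√78 ≈ 6822.9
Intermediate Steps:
C(Z) = 6*Z
m(y) = y^(3/2)
x = 6134 (x = 24882 - 18748 = 6134)
x + m(C(13)) = 6134 + (6*13)^(3/2) = 6134 + 78^(3/2) = 6134 + 78*√78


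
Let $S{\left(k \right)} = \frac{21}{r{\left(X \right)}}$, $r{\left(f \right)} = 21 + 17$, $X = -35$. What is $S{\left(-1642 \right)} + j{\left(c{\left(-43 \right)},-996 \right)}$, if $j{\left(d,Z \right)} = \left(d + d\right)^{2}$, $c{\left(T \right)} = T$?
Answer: $\frac{281069}{38} \approx 7396.6$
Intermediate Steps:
$r{\left(f \right)} = 38$
$S{\left(k \right)} = \frac{21}{38}$
$j{\left(d,Z \right)} = 4 d^{2}$ ($j{\left(d,Z \right)} = \left(2 d\right)^{2} = 4 d^{2}$)
$S{\left(-1642 \right)} + j{\left(c{\left(-43 \right)},-996 \right)} = \frac{21}{38} + 4 \left(-43\right)^{2} = \frac{21}{38} + 4 \cdot 1849 = \frac{21}{38} + 7396 = \frac{281069}{38}$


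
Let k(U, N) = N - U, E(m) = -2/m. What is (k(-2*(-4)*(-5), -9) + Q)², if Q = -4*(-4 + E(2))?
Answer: 2601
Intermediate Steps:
Q = 20 (Q = -4*(-4 - 2/2) = -4*(-4 - 2*½) = -4*(-4 - 1) = -4*(-5) = 20)
(k(-2*(-4)*(-5), -9) + Q)² = ((-9 - (-2*(-4))*(-5)) + 20)² = ((-9 - 8*(-5)) + 20)² = ((-9 - 1*(-40)) + 20)² = ((-9 + 40) + 20)² = (31 + 20)² = 51² = 2601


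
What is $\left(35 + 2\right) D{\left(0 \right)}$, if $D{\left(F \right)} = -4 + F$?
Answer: $-148$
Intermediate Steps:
$\left(35 + 2\right) D{\left(0 \right)} = \left(35 + 2\right) \left(-4 + 0\right) = 37 \left(-4\right) = -148$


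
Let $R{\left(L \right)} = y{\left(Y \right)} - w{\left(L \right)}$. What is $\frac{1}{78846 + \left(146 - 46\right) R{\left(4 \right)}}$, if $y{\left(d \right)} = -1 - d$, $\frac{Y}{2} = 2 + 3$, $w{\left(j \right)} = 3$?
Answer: $\frac{1}{77446} \approx 1.2912 \cdot 10^{-5}$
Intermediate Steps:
$Y = 10$ ($Y = 2 \left(2 + 3\right) = 2 \cdot 5 = 10$)
$R{\left(L \right)} = -14$ ($R{\left(L \right)} = \left(-1 - 10\right) - 3 = -11 - 3 = -14$)
$\frac{1}{78846 + \left(146 - 46\right) R{\left(4 \right)}} = \frac{1}{78846 + \left(146 - 46\right) \left(-14\right)} = \frac{1}{78846 + 100 \left(-14\right)} = \frac{1}{78846 - 1400} = \frac{1}{77446}$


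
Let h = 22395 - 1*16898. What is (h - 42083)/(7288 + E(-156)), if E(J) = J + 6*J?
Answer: -18293/3098 ≈ -5.9048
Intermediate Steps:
h = 5497 (h = 22395 - 16898 = 5497)
E(J) = 7*J
(h - 42083)/(7288 + E(-156)) = (5497 - 42083)/(7288 + 7*(-156)) = -36586/(7288 - 1092) = -36586/6196 = -36586*1/6196 = -18293/3098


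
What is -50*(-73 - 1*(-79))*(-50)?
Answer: 15000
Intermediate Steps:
-50*(-73 - 1*(-79))*(-50) = -50*(-73 + 79)*(-50) = -50*6*(-50) = -300*(-50) = 15000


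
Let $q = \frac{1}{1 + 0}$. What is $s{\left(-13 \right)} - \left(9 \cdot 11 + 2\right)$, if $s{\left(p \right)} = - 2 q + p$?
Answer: $-116$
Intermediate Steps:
$q = 1$ ($q = 1^{-1} = 1$)
$s{\left(p \right)} = -2 + p$ ($s{\left(p \right)} = \left(-2\right) 1 + p = -2 + p$)
$s{\left(-13 \right)} - \left(9 \cdot 11 + 2\right) = \left(-2 - 13\right) - \left(9 \cdot 11 + 2\right) = -15 - \left(99 + 2\right) = -15 - 101 = -116$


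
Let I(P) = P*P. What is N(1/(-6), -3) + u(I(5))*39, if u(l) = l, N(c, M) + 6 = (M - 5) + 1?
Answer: 962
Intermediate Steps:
I(P) = P**2
N(c, M) = -10 + M (N(c, M) = -6 + ((M - 5) + 1) = -6 + ((-5 + M) + 1) = -6 + (-4 + M) = -10 + M)
N(1/(-6), -3) + u(I(5))*39 = (-10 - 3) + 5**2*39 = -13 + 25*39 = -13 + 975 = 962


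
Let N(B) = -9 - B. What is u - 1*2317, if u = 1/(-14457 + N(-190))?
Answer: -33077493/14276 ≈ -2317.0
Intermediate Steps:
u = -1/14276 (u = 1/(-14457 + (-9 - 1*(-190))) = 1/(-14457 + (-9 + 190)) = 1/(-14457 + 181) = 1/(-14276) = -1/14276 ≈ -7.0048e-5)
u - 1*2317 = -1/14276 - 1*2317 = -1/14276 - 2317 = -33077493/14276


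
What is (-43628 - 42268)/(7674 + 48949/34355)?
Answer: -2950957080/263689219 ≈ -11.191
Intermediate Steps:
(-43628 - 42268)/(7674 + 48949/34355) = -85896/(7674 + 48949*(1/34355)) = -85896/(7674 + 48949/34355) = -85896/263689219/34355 = -85896*34355/263689219 = -2950957080/263689219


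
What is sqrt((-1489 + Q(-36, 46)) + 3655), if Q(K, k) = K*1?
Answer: sqrt(2130) ≈ 46.152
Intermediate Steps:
Q(K, k) = K
sqrt((-1489 + Q(-36, 46)) + 3655) = sqrt((-1489 - 36) + 3655) = sqrt(-1525 + 3655) = sqrt(2130)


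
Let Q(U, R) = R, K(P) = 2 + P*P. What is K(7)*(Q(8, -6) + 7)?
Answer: 51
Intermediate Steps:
K(P) = 2 + P**2
K(7)*(Q(8, -6) + 7) = (2 + 7**2)*(-6 + 7) = (2 + 49)*1 = 51*1 = 51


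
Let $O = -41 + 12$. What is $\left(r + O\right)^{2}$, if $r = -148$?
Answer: $31329$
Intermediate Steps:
$O = -29$
$\left(r + O\right)^{2} = \left(-148 - 29\right)^{2} = \left(-177\right)^{2} = 31329$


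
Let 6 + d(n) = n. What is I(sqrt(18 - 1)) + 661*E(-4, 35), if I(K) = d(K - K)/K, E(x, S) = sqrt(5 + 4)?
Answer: 1983 - 6*sqrt(17)/17 ≈ 1981.5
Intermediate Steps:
d(n) = -6 + n
E(x, S) = 3 (E(x, S) = sqrt(9) = 3)
I(K) = -6/K (I(K) = (-6 + (K - K))/K = (-6 + 0)/K = -6/K)
I(sqrt(18 - 1)) + 661*E(-4, 35) = -6/sqrt(18 - 1) + 661*3 = -6*sqrt(17)/17 + 1983 = 1983 - 6*sqrt(17)/17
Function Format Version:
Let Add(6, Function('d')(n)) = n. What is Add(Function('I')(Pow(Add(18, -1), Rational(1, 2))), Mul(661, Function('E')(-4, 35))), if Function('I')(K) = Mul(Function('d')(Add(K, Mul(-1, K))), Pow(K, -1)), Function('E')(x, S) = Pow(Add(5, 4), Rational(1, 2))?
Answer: Add(1983, Mul(Rational(-6, 17), Pow(17, Rational(1, 2)))) ≈ 1981.5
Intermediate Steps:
Function('d')(n) = Add(-6, n)
Function('E')(x, S) = 3 (Function('E')(x, S) = Pow(9, Rational(1, 2)) = 3)
Function('I')(K) = Mul(-6, Pow(K, -1)) (Function('I')(K) = Mul(Add(-6, Add(K, Mul(-1, K))), Pow(K, -1)) = Mul(Add(-6, 0), Pow(K, -1)) = Mul(-6, Pow(K, -1)))
Add(Function('I')(Pow(Add(18, -1), Rational(1, 2))), Mul(661, Function('E')(-4, 35))) = Add(Mul(-6, Pow(Pow(Add(18, -1), Rational(1, 2)), -1)), Mul(661, 3)) = Add(Mul(-6, Pow(Pow(17, Rational(1, 2)), -1)), 1983) = Add(Mul(-6, Mul(Rational(1, 17), Pow(17, Rational(1, 2)))), 1983) = Add(Mul(Rational(-6, 17), Pow(17, Rational(1, 2))), 1983) = Add(1983, Mul(Rational(-6, 17), Pow(17, Rational(1, 2))))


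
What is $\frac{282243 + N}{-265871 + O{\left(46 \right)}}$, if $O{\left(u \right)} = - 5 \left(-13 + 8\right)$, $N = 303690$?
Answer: $- \frac{585933}{265846} \approx -2.204$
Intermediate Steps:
$O{\left(u \right)} = 25$ ($O{\left(u \right)} = \left(-5\right) \left(-5\right) = 25$)
$\frac{282243 + N}{-265871 + O{\left(46 \right)}} = \frac{282243 + 303690}{-265871 + 25} = \frac{585933}{-265846} = 585933 \left(- \frac{1}{265846}\right) = - \frac{585933}{265846}$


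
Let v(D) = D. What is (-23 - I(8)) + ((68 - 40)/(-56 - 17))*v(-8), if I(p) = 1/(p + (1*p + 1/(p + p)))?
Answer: -375103/18761 ≈ -19.994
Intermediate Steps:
I(p) = 1/(1/(2*p) + 2*p) (I(p) = 1/(p + (p + 1/(2*p))) = 1/(1/(2*p) + 2*p))
(-23 - I(8)) + ((68 - 40)/(-56 - 17))*v(-8) = (-23 - 2*8/(1 + 4*8**2)) + ((68 - 40)/(-56 - 17))*(-8) = (-23 - 2*8/(1 + 4*64)) + (28/(-73))*(-8) = (-23 - 2*8/(1 + 256)) + (28*(-1/73))*(-8) = (-23 - 2*8/257) - 28/73*(-8) = (-23 - 2*8/257) + 224/73 = (-23 - 1*16/257) + 224/73 = (-23 - 16/257) + 224/73 = -5927/257 + 224/73 = -375103/18761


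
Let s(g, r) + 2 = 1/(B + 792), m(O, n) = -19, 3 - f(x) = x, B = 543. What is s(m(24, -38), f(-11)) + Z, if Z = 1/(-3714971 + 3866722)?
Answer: -405022084/202587585 ≈ -1.9992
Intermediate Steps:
f(x) = 3 - x
Z = 1/151751 ≈ 6.5897e-6
s(g, r) = -2669/1335 (s(g, r) = -2 + 1/(543 + 792) = -2 + 1/1335 = -2669/1335)
s(m(24, -38), f(-11)) + Z = -2669/1335 + 1/151751 = -405022084/202587585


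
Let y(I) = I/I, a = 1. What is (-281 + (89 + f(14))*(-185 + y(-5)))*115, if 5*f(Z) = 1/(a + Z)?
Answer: -28737557/15 ≈ -1.9158e+6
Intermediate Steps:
f(Z) = 1/(5*(1 + Z))
y(I) = 1
(-281 + (89 + f(14))*(-185 + y(-5)))*115 = (-281 + (89 + 1/(5*(1 + 14)))*(-185 + 1))*115 = (-281 + (89 + (⅕)/15)*(-184))*115 = (-281 + (89 + (⅕)*(1/15))*(-184))*115 = (-281 + (89 + 1/75)*(-184))*115 = (-281 + (6676/75)*(-184))*115 = (-281 - 1228384/75)*115 = -1249459/75*115 = -28737557/15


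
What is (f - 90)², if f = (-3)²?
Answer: 6561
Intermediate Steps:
f = 9
(f - 90)² = (9 - 90)² = (-81)² = 6561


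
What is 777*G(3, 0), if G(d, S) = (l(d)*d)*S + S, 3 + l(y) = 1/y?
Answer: 0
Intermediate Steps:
l(y) = -3 + 1/y
G(d, S) = S + S*d*(-3 + 1/d) (G(d, S) = ((-3 + 1/d)*d)*S + S = (d*(-3 + 1/d))*S + S = S*d*(-3 + 1/d) + S = S + S*d*(-3 + 1/d))
777*G(3, 0) = 777*(0*(2 - 3*3)) = 777*(0*(2 - 9)) = 777*(0*(-7)) = 777*0 = 0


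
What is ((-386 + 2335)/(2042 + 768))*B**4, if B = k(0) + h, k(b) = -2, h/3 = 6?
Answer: 63864832/1405 ≈ 45455.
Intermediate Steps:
h = 18 (h = 3*6 = 18)
B = 16 (B = -2 + 18 = 16)
((-386 + 2335)/(2042 + 768))*B**4 = ((-386 + 2335)/(2042 + 768))*16**4 = (1949/2810)*65536 = 63864832/1405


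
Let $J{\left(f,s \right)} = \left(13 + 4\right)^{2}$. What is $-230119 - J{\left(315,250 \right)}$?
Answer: $-230408$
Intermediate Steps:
$J{\left(f,s \right)} = 289$ ($J{\left(f,s \right)} = 17^{2} = 289$)
$-230119 - J{\left(315,250 \right)} = -230119 - 289 = -230408$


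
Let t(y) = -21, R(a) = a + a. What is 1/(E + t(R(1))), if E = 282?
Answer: 1/261 ≈ 0.0038314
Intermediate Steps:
R(a) = 2*a
1/(E + t(R(1))) = 1/(282 - 21) = 1/261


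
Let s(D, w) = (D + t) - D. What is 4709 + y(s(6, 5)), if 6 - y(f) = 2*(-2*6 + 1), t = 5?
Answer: 4737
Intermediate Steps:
s(D, w) = 5 (s(D, w) = (D + 5) - D = (5 + D) - D = 5)
y(f) = 28 (y(f) = 6 - 2*(-2*6 + 1) = 6 - 2*(-12 + 1) = 6 - 2*(-11) = 6 - 1*(-22) = 6 + 22 = 28)
4709 + y(s(6, 5)) = 4709 + 28 = 4737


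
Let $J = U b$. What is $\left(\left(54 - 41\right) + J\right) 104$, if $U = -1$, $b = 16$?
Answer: $-312$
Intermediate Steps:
$J = -16$ ($J = \left(-1\right) 16 = -16$)
$\left(\left(54 - 41\right) + J\right) 104 = \left(\left(54 - 41\right) - 16\right) 104 = \left(13 - 16\right) 104 = \left(-3\right) 104 = -312$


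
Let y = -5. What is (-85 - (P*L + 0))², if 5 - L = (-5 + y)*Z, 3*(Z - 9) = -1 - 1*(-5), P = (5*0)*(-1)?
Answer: 7225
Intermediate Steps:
P = 0 (P = 0*(-1) = 0)
Z = 31/3 (Z = 9 + (-1 - 1*(-5))/3 = 9 + (-1 + 5)/3 = 9 + (⅓)*4 = 9 + 4/3 = 31/3 ≈ 10.333)
L = 325/3 (L = 5 - (-5 - 5)*31/3 = 5 - (-10)*31/3 = 5 - 1*(-310/3) = 5 + 310/3 = 325/3 ≈ 108.33)
(-85 - (P*L + 0))² = (-85 - (0*(325/3) + 0))² = (-85 - (0 + 0))² = (-85 - 1*0)² = (-85 + 0)² = (-85)² = 7225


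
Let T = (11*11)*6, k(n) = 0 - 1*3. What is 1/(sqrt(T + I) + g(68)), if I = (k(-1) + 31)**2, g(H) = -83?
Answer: -83/5379 - sqrt(1510)/5379 ≈ -0.022655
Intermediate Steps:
k(n) = -3 (k(n) = 0 - 3 = -3)
T = 726 (T = 121*6 = 726)
I = 784 (I = (-3 + 31)**2 = 28**2 = 784)
1/(sqrt(T + I) + g(68)) = 1/(sqrt(726 + 784) - 83) = 1/(sqrt(1510) - 83) = 1/(-83 + sqrt(1510))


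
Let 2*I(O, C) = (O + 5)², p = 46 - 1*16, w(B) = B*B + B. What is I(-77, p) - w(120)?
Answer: -11928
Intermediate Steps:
w(B) = B + B² (w(B) = B² + B = B + B²)
p = 30 (p = 46 - 16 = 30)
I(O, C) = (5 + O)²/2 (I(O, C) = (O + 5)²/2 = (5 + O)²/2)
I(-77, p) - w(120) = (5 - 77)²/2 - 120*(1 + 120) = (½)*(-72)² - 120*121 = (½)*5184 - 1*14520 = 2592 - 14520 = -11928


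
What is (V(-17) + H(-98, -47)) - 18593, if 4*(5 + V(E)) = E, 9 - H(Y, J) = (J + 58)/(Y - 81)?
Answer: -13312723/716 ≈ -18593.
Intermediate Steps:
H(Y, J) = 9 - (58 + J)/(-81 + Y) (H(Y, J) = 9 - (J + 58)/(Y - 81) = 9 - (58 + J)/(-81 + Y))
V(E) = -5 + E/4
(V(-17) + H(-98, -47)) - 18593 = ((-5 + (¼)*(-17)) + (-787 - 1*(-47) + 9*(-98))/(-81 - 98)) - 18593 = ((-5 - 17/4) + (-787 + 47 - 882)/(-179)) - 18593 = (-37/4 - 1/179*(-1622)) - 18593 = (-37/4 + 1622/179) - 18593 = -135/716 - 18593 = -13312723/716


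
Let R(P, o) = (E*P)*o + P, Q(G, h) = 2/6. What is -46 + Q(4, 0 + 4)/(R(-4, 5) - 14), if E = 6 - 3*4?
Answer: -14075/306 ≈ -45.997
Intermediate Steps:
E = -6 (E = 6 - 12 = -6)
Q(G, h) = ⅓ (Q(G, h) = 2*(⅙) = ⅓)
R(P, o) = P - 6*P*o (R(P, o) = (-6*P)*o + P = -6*P*o + P = P - 6*P*o)
-46 + Q(4, 0 + 4)/(R(-4, 5) - 14) = -46 + 1/(3*(-4*(1 - 6*5) - 14)) = -46 + 1/(3*(-4*(1 - 30) - 14)) = -46 + 1/(3*(-4*(-29) - 14)) = -46 + 1/(3*(116 - 14)) = -46 + (⅓)/102 = -46 + (⅓)*(1/102) = -46 + 1/306 = -14075/306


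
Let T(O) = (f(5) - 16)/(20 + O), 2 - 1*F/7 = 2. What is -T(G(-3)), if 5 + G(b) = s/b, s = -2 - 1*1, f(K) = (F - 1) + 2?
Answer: 15/16 ≈ 0.93750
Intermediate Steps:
F = 0 (F = 14 - 7*2 = 14 - 14 = 0)
f(K) = 1 (f(K) = (0 - 1) + 2 = -1 + 2 = 1)
s = -3 (s = -2 - 1 = -3)
G(b) = -5 - 3/b
T(O) = -15/(20 + O) (T(O) = (1 - 16)/(20 + O) = -15/(20 + O))
-T(G(-3)) = -(-15)/(20 + (-5 - 3/(-3))) = -(-15)/(20 + (-5 - 3*(-⅓))) = -(-15)/(20 + (-5 + 1)) = -(-15)/(20 - 4) = -(-15)/16 = -1*(-15/16) = 15/16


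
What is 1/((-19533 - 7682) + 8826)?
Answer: -1/18389 ≈ -5.4380e-5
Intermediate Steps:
1/((-19533 - 7682) + 8826) = 1/(-27215 + 8826) = 1/(-18389) = -1/18389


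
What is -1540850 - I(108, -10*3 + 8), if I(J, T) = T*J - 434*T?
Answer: -1548022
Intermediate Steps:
I(J, T) = -434*T + J*T (I(J, T) = J*T - 434*T = -434*T + J*T)
-1540850 - I(108, -10*3 + 8) = -1540850 - (-10*3 + 8)*(-434 + 108) = -1540850 - (-30 + 8)*(-326) = -1540850 - (-22)*(-326) = -1540850 - 1*7172 = -1540850 - 7172 = -1548022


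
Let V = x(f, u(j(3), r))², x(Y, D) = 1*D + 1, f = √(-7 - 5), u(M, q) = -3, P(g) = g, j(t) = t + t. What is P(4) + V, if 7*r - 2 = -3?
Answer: 8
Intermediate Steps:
r = -⅐ (r = 2/7 + (⅐)*(-3) = 2/7 - 3/7 = -⅐ ≈ -0.14286)
j(t) = 2*t
f = 2*I*√3 (f = √(-12) = 2*I*√3 ≈ 3.4641*I)
x(Y, D) = 1 + D (x(Y, D) = D + 1 = 1 + D)
V = 4 (V = (1 - 3)² = (-2)² = 4)
P(4) + V = 4 + 4 = 8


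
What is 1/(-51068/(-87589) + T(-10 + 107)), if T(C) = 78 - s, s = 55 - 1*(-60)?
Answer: -87589/3189725 ≈ -0.027460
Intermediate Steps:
s = 115 (s = 55 + 60 = 115)
T(C) = -37 (T(C) = 78 - 1*115 = 78 - 115 = -37)
1/(-51068/(-87589) + T(-10 + 107)) = 1/(-51068/(-87589) - 37) = 1/(-51068*(-1/87589) - 37) = 1/(51068/87589 - 37) = 1/(-3189725/87589) = -87589/3189725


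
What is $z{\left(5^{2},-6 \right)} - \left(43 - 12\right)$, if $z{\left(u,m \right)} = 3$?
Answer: $-28$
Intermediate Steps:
$z{\left(5^{2},-6 \right)} - \left(43 - 12\right) = 3 - \left(43 - 12\right) = 3 - 31 = -28$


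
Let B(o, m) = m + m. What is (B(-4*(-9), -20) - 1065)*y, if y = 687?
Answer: -759135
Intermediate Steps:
B(o, m) = 2*m
(B(-4*(-9), -20) - 1065)*y = (2*(-20) - 1065)*687 = (-40 - 1065)*687 = -1105*687 = -759135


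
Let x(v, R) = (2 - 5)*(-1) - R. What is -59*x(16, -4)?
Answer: -413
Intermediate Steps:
x(v, R) = 3 - R (x(v, R) = -3*(-1) - R = 3 - R)
-59*x(16, -4) = -59*(3 - 1*(-4)) = -59*(3 + 4) = -59*7 = -413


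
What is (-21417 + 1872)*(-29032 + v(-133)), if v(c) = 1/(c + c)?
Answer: 150936516585/266 ≈ 5.6743e+8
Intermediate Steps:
v(c) = 1/(2*c)
(-21417 + 1872)*(-29032 + v(-133)) = (-21417 + 1872)*(-29032 + (1/2)/(-133)) = -19545*(-29032 + (1/2)*(-1/133)) = -19545*(-29032 - 1/266) = -19545*(-7722513/266) = 150936516585/266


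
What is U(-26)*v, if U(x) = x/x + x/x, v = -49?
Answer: -98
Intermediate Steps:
U(x) = 2 (U(x) = 1 + 1 = 2)
U(-26)*v = 2*(-49) = -98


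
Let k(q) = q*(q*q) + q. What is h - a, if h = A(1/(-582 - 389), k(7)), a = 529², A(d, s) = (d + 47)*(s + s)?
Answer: -239780411/971 ≈ -2.4694e+5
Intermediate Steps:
k(q) = q + q³ (k(q) = q*q² + q = q³ + q = q + q³)
A(d, s) = 2*s*(47 + d) (A(d, s) = (47 + d)*(2*s) = 2*s*(47 + d))
a = 279841
h = 31945200/971 (h = 2*(7 + 7³)*(47 + 1/(-582 - 389)) = 2*(7 + 343)*(47 + 1/(-971)) = 2*350*(47 - 1/971) = 2*350*(45636/971) = 31945200/971 ≈ 32899.)
h - a = 31945200/971 - 1*279841 = 31945200/971 - 279841 = -239780411/971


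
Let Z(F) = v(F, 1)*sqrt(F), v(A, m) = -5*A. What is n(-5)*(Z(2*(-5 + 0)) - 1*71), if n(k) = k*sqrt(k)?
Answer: 1250*sqrt(2) + 355*I*sqrt(5) ≈ 1767.8 + 793.8*I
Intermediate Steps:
Z(F) = -5*F**(3/2) (Z(F) = (-5*F)*sqrt(F) = -5*F**(3/2))
n(k) = k**(3/2)
n(-5)*(Z(2*(-5 + 0)) - 1*71) = (-5)**(3/2)*(-5*2*sqrt(2)*(-5 + 0)**(3/2) - 1*71) = (-5*I*sqrt(5))*(-5*(-10*I*sqrt(10)) - 71) = (-5*I*sqrt(5))*(-(-50)*I*sqrt(10) - 71) = (-5*I*sqrt(5))*(50*I*sqrt(10) - 71) = (-5*I*sqrt(5))*(-71 + 50*I*sqrt(10)) = -5*I*sqrt(5)*(-71 + 50*I*sqrt(10))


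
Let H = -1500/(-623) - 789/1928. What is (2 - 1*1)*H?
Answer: 2400453/1201144 ≈ 1.9985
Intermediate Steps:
H = 2400453/1201144 (H = -1500*(-1/623) - 789*1/1928 = 1500/623 - 789/1928 = 2400453/1201144 ≈ 1.9985)
(2 - 1*1)*H = (2 - 1*1)*(2400453/1201144) = (2 - 1)*(2400453/1201144) = 1*(2400453/1201144) = 2400453/1201144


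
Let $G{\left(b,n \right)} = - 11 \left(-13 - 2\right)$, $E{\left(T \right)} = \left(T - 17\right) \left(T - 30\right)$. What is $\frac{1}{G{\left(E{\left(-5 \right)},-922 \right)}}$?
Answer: $\frac{1}{165} \approx 0.0060606$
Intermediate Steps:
$E{\left(T \right)} = \left(-30 + T\right) \left(-17 + T\right)$ ($E{\left(T \right)} = \left(-17 + T\right) \left(-30 + T\right) = \left(-30 + T\right) \left(-17 + T\right)$)
$G{\left(b,n \right)} = 165$ ($G{\left(b,n \right)} = \left(-11\right) \left(-15\right) = 165$)
$\frac{1}{G{\left(E{\left(-5 \right)},-922 \right)}} = \frac{1}{165}$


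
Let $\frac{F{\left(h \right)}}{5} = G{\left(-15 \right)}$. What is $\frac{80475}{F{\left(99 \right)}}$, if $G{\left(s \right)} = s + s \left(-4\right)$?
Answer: $\frac{1073}{3} \approx 357.67$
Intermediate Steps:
$G{\left(s \right)} = - 3 s$ ($G{\left(s \right)} = s - 4 s = - 3 s$)
$F{\left(h \right)} = 225$ ($F{\left(h \right)} = 5 \left(\left(-3\right) \left(-15\right)\right) = 5 \cdot 45 = 225$)
$\frac{80475}{F{\left(99 \right)}} = \frac{80475}{225} = 80475 \cdot \frac{1}{225} = \frac{1073}{3}$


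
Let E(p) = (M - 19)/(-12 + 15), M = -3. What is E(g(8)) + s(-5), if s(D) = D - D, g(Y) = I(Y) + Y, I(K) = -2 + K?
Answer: -22/3 ≈ -7.3333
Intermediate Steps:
g(Y) = -2 + 2*Y (g(Y) = (-2 + Y) + Y = -2 + 2*Y)
E(p) = -22/3 (E(p) = (-3 - 19)/(-12 + 15) = -22/3)
s(D) = 0
E(g(8)) + s(-5) = -22/3 + 0 = -22/3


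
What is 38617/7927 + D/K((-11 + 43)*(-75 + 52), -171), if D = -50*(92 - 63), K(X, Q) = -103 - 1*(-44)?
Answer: 13772553/467693 ≈ 29.448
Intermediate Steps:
K(X, Q) = -59 (K(X, Q) = -103 + 44 = -59)
D = -1450 (D = -50*29 = -1450)
38617/7927 + D/K((-11 + 43)*(-75 + 52), -171) = 38617/7927 - 1450/(-59) = 38617*(1/7927) - 1450*(-1/59) = 38617/7927 + 1450/59 = 13772553/467693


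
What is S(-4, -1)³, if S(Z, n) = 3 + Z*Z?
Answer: 6859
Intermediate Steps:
S(Z, n) = 3 + Z²
S(-4, -1)³ = (3 + (-4)²)³ = (3 + 16)³ = 19³ = 6859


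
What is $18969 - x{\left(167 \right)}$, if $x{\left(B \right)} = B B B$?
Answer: $-4638494$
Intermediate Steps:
$x{\left(B \right)} = B^{3}$ ($x{\left(B \right)} = B^{2} B = B^{3}$)
$18969 - x{\left(167 \right)} = 18969 - 167^{3} = 18969 - 4657463 = -4638494$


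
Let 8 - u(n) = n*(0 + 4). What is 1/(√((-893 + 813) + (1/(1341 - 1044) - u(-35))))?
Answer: -3*I*√2234595/67715 ≈ -0.066227*I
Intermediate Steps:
u(n) = 8 - 4*n (u(n) = 8 - n*(0 + 4) = 8 - n*4 = 8 - 4*n)
1/(√((-893 + 813) + (1/(1341 - 1044) - u(-35)))) = 1/(√((-893 + 813) + (1/(1341 - 1044) - (8 - 4*(-35))))) = 1/(√(-80 + (1/297 - (8 + 140)))) = 1/(√(-80 + (1/297 - 1*148))) = 1/(√(-80 + (1/297 - 148))) = 1/(√(-80 - 43955/297)) = 1/(√(-67715/297)) = 1/(I*√2234595/99) = -3*I*√2234595/67715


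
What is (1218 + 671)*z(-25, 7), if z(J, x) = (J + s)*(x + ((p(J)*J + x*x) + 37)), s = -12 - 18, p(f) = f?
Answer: -74596610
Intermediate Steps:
s = -30
z(J, x) = (-30 + J)*(37 + x + J² + x²) (z(J, x) = (J - 30)*(x + ((J*J + x*x) + 37)) = (-30 + J)*(x + ((J² + x²) + 37)) = (-30 + J)*(x + (37 + J² + x²)) = (-30 + J)*(37 + x + J² + x²))
(1218 + 671)*z(-25, 7) = (1218 + 671)*(-1110 + (-25)³ - 30*7 - 30*(-25)² - 30*7² + 37*(-25) - 25*7 - 25*7²) = 1889*(-1110 - 15625 - 210 - 30*625 - 30*49 - 925 - 175 - 25*49) = 1889*(-1110 - 15625 - 210 - 18750 - 1470 - 925 - 175 - 1225) = 1889*(-39490) = -74596610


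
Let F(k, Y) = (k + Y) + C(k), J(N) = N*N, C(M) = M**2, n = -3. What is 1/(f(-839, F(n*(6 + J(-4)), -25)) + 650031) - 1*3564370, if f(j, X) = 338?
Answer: -2318155752529/650369 ≈ -3.5644e+6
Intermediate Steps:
J(N) = N**2
F(k, Y) = Y + k + k**2 (F(k, Y) = (k + Y) + k**2 = (Y + k) + k**2 = Y + k + k**2)
1/(f(-839, F(n*(6 + J(-4)), -25)) + 650031) - 1*3564370 = 1/(338 + 650031) - 1*3564370 = 1/650369 - 3564370 = -2318155752529/650369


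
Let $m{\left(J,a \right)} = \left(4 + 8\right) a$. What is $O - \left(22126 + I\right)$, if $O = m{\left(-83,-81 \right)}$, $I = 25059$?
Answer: $-48157$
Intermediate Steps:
$m{\left(J,a \right)} = 12 a$
$O = -972$ ($O = 12 \left(-81\right) = -972$)
$O - \left(22126 + I\right) = -972 - \left(22126 + 25059\right) = -972 - 47185 = -48157$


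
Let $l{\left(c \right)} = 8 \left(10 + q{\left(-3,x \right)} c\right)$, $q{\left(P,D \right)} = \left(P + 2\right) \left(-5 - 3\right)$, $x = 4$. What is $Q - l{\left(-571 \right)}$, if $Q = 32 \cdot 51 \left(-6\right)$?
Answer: $26672$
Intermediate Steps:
$q{\left(P,D \right)} = -16 - 8 P$ ($q{\left(P,D \right)} = \left(2 + P\right) \left(-8\right) = -16 - 8 P$)
$l{\left(c \right)} = 80 + 64 c$ ($l{\left(c \right)} = 8 \left(10 + \left(-16 - -24\right) c\right) = 8 \left(10 + \left(-16 + 24\right) c\right) = 8 \left(10 + 8 c\right) = 80 + 64 c$)
$Q = -9792$ ($Q = 1632 \left(-6\right) = -9792$)
$Q - l{\left(-571 \right)} = -9792 - \left(80 + 64 \left(-571\right)\right) = -9792 - \left(80 - 36544\right) = -9792 - -36464 = -9792 + 36464 = 26672$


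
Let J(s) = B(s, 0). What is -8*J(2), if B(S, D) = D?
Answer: 0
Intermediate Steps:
J(s) = 0
-8*J(2) = -8*0 = -4*0 = 0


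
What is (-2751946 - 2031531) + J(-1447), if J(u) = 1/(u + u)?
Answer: -13843382439/2894 ≈ -4.7835e+6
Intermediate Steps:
J(u) = 1/(2*u)
(-2751946 - 2031531) + J(-1447) = (-2751946 - 2031531) + (½)/(-1447) = -4783477 + (½)*(-1/1447) = -4783477 - 1/2894 = -13843382439/2894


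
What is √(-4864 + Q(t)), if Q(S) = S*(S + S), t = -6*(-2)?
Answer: 4*I*√286 ≈ 67.646*I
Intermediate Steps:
t = 12
Q(S) = 2*S² (Q(S) = S*(2*S) = 2*S²)
√(-4864 + Q(t)) = √(-4864 + 2*12²) = √(-4864 + 2*144) = √(-4864 + 288) = √(-4576) = 4*I*√286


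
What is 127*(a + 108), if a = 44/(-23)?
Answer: 309880/23 ≈ 13473.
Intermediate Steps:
a = -44/23 (a = 44*(-1/23) = -44/23 ≈ -1.9130)
127*(a + 108) = 127*(-44/23 + 108) = 127*(2440/23) = 309880/23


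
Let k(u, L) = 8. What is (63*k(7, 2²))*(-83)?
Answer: -41832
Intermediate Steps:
(63*k(7, 2²))*(-83) = (63*8)*(-83) = 504*(-83) = -41832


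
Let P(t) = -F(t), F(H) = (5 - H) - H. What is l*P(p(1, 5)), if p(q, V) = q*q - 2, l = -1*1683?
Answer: 11781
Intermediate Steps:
l = -1683
p(q, V) = -2 + q² (p(q, V) = q² - 2 = -2 + q²)
F(H) = 5 - 2*H
P(t) = -5 + 2*t (P(t) = -(5 - 2*t) = -5 + 2*t)
l*P(p(1, 5)) = -1683*(-5 + 2*(-2 + 1²)) = -1683*(-5 + 2*(-2 + 1)) = -1683*(-5 + 2*(-1)) = -1683*(-5 - 2) = -1683*(-7) = 11781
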